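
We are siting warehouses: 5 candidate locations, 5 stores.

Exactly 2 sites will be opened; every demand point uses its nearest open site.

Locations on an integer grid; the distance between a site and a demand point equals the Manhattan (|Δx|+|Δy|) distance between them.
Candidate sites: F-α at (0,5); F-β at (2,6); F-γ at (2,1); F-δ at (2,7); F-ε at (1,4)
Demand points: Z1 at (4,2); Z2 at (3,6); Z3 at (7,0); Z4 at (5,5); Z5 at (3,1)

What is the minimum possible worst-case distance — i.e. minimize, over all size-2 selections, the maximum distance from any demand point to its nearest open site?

6

Open {F-α, F-γ}.
  Farthest demand point is Z3 at distance 6 (to F-γ); all others are ≤ 6.
With {F-β, F-γ} the worst case is 6.
With {F-γ, F-δ} the worst case is 6.
No size-2 selection achieves below 6.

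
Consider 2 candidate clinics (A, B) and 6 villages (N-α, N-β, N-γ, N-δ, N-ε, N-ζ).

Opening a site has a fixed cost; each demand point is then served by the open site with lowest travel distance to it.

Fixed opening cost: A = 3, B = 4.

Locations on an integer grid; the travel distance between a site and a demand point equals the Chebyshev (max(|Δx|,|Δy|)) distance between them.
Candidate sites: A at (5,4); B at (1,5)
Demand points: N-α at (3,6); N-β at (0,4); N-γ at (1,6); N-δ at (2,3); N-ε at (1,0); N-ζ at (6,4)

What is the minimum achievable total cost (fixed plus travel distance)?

Open {A, B}: assign each demand point to its cheapest open site.
  N-α→A 2, N-β→B 1, N-γ→B 1, N-δ→B 2, N-ε→A 4, N-ζ→A 1
  travel distance 11, fixed 7 → total 18.
Compare {B}: travel distance 16 + fixed 4 = 20.
Compare {A}: travel distance 19 + fixed 3 = 22.

18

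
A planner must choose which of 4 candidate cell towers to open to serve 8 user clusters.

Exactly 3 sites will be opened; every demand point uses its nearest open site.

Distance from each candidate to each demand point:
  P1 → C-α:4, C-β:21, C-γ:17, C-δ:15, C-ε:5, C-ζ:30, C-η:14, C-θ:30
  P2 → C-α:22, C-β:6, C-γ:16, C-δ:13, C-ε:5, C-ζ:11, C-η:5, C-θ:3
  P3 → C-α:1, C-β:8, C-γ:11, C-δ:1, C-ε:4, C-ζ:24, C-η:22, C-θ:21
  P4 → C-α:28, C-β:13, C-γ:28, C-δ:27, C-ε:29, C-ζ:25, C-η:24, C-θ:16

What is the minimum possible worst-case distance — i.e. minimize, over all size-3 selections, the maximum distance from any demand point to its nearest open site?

Open {P1, P2, P3}.
  Farthest demand point is C-γ at distance 11 (to P3); all others are ≤ 11.
With {P2, P3, P4} the worst case is 11.
With {P1, P2, P4} the worst case is 16.
No size-3 selection achieves below 11.

11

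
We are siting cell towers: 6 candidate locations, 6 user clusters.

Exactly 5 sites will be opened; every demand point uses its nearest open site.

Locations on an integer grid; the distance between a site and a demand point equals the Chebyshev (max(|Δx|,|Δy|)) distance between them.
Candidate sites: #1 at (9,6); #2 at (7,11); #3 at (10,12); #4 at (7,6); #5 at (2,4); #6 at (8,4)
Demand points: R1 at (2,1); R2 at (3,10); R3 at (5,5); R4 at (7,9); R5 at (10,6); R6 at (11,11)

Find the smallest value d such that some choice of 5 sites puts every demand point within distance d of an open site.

4

Open {#1, #2, #3, #4, #5}.
  Farthest demand point is R2 at distance 4 (to #2); all others are ≤ 4.
With {#1, #2, #3, #5, #6} the worst case is 4.
With {#1, #2, #4, #5, #6} the worst case is 4.
No size-5 selection achieves below 4.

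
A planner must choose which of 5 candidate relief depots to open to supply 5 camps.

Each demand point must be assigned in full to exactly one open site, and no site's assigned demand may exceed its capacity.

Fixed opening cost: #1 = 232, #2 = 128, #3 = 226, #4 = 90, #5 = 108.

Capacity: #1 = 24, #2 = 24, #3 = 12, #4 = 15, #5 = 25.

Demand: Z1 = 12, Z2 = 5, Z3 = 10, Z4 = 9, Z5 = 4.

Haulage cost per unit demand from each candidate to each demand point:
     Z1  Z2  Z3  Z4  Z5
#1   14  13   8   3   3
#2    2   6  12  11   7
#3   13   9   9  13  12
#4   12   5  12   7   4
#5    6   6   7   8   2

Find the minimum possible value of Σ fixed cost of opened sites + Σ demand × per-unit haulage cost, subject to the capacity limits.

Open {#2, #5}; cheapest assignment that respects the capacities:
  #2 (cap 24, load 17): Z1, Z2 — cost 12×2 + 5×6 = 54
  #5 (cap 25, load 23): Z3, Z4, Z5 — cost 10×7 + 9×8 + 4×2 = 150
  Shipping 204, fixed 236 → total 440.
  Any other capacity-feasible assignment to {#2, #5} ships for at least 204.
Compare {#4, #5}: its best feasible assignment gives total 495.
Compare {#2, #4, #5}: its best feasible assignment gives total 516.
Every other set of open sites that can feasibly serve all demand totals ≥ 495 even under its best assignment. Minimum: 440.

440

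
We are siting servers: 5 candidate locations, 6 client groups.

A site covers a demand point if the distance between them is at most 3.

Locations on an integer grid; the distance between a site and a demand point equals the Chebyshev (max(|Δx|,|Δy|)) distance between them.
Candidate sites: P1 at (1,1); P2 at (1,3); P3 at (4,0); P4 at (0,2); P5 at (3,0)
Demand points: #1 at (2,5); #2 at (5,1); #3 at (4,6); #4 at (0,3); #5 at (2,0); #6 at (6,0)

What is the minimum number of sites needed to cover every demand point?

Coverage sets (demand points within 3 of each site):
  P1: {#4, #5}
  P2: {#1, #3, #4, #5}
  P3: {#2, #5, #6}
  P4: {#1, #4, #5}
  P5: {#2, #4, #5, #6}
No single site covers all 6 demand points.
But {P2, P3} covers everything, so the minimum is 2.

2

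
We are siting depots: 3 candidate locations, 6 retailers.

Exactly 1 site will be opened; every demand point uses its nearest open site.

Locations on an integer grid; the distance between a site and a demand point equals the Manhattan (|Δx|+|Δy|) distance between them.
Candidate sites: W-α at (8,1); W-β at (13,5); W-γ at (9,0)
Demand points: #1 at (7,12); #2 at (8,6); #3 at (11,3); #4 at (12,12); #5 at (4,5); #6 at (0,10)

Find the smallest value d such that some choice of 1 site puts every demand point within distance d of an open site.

Open {W-α}.
  Farthest demand point is #6 at distance 17 (to W-α); all others are ≤ 17.
With {W-β} the worst case is 18.
With {W-γ} the worst case is 19.
No size-1 selection achieves below 17.

17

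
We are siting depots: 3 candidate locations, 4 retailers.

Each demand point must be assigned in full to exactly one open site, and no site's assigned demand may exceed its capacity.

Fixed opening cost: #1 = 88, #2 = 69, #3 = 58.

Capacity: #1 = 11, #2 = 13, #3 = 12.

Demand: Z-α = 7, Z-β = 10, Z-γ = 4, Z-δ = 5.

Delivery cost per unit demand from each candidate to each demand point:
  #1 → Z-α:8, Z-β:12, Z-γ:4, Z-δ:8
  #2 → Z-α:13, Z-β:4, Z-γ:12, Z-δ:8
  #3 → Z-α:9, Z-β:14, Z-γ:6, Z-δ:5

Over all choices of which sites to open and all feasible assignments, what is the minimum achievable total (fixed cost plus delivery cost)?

Open {#1, #2, #3}; cheapest assignment that respects the capacities:
  #1 (cap 11, load 11): Z-α, Z-γ — cost 7×8 + 4×4 = 72
  #2 (cap 13, load 10): Z-β — cost 10×4 = 40
  #3 (cap 12, load 5): Z-δ — cost 5×5 = 25
  Shipping 137, fixed 215 → total 352.
  Any other capacity-feasible assignment to {#1, #2, #3} ships for at least 137.
Total demand is 26 and no other set of sites has combined capacity ≥ 26, so {#1, #2, #3} is the only feasible choice of open sites. Minimum: 352.

352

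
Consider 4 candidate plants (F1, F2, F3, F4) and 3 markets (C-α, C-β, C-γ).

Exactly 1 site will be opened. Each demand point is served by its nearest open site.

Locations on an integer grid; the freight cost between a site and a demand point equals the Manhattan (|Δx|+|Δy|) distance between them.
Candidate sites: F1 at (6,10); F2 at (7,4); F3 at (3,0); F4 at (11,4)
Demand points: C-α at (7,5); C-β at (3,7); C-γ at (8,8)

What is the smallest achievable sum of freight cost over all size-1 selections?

Open {F2}.
  C-α→F2 1, C-β→F2 7, C-γ→F2 5  ⇒ total 13.
Compare {F1}: total 16.
Compare {F4}: total 23.
No size-1 selection does better; minimum is 13.

13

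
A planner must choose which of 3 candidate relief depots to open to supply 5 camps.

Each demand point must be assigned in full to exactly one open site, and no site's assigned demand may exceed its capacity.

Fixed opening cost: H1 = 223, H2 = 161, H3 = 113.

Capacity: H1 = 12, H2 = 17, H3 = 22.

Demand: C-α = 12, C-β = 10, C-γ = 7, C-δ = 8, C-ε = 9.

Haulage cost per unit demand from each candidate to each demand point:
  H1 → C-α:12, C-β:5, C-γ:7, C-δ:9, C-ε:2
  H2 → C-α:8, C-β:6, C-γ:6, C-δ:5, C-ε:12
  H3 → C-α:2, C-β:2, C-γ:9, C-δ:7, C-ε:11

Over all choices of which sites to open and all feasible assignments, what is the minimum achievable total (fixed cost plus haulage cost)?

641

Open {H1, H2, H3}; cheapest assignment that respects the capacities:
  H1 (cap 12, load 9): C-ε — cost 9×2 = 18
  H2 (cap 17, load 15): C-γ, C-δ — cost 7×6 + 8×5 = 82
  H3 (cap 22, load 22): C-α, C-β — cost 12×2 + 10×2 = 44
  Shipping 144, fixed 497 → total 641.
  Any other capacity-feasible assignment to {H1, H2, H3} ships for at least 144.
Total demand is 46 and no other set of sites has combined capacity ≥ 46, so {H1, H2, H3} is the only feasible choice of open sites. Minimum: 641.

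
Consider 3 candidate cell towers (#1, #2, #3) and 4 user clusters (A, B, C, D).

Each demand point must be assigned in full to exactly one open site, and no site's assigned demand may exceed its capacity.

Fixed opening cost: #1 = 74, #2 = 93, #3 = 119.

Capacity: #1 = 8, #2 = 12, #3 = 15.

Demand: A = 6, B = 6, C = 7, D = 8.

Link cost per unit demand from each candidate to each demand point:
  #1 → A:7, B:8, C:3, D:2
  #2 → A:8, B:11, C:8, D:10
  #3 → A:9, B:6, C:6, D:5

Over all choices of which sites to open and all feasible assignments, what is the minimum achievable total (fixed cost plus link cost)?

408

Open {#2, #3}; cheapest assignment that respects the capacities:
  #2 (cap 12, load 12): A, B — cost 6×8 + 6×11 = 114
  #3 (cap 15, load 15): C, D — cost 7×6 + 8×5 = 82
  Shipping 196, fixed 212 → total 408.
  Any other capacity-feasible assignment to {#2, #3} ships for at least 196.
Compare {#1, #2, #3}: its best feasible assignment gives total 428.
Every other set of open sites that can feasibly serve all demand totals ≥ 428 even under its best assignment. Minimum: 408.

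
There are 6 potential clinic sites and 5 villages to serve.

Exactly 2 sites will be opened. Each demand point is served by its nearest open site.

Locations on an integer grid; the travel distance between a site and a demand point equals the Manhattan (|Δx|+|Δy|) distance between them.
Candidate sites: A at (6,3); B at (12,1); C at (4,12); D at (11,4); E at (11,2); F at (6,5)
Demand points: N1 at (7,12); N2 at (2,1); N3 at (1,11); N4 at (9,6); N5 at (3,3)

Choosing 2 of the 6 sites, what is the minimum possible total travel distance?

Open {A, C}.
  N1→C 3, N2→A 6, N3→C 4, N4→A 6, N5→A 3  ⇒ total 22.
Compare {C, F}: total 24.
Compare {A, F}: total 32.
No size-2 selection does better; minimum is 22.

22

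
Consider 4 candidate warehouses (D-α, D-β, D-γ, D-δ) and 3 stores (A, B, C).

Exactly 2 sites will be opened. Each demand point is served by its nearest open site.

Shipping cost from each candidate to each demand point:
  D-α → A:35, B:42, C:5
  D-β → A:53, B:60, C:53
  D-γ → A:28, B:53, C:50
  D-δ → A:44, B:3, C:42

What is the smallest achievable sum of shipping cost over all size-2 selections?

43

Open {D-α, D-δ}.
  A→D-α 35, B→D-δ 3, C→D-α 5  ⇒ total 43.
Compare {D-γ, D-δ}: total 73.
Compare {D-α, D-γ}: total 75.
No size-2 selection does better; minimum is 43.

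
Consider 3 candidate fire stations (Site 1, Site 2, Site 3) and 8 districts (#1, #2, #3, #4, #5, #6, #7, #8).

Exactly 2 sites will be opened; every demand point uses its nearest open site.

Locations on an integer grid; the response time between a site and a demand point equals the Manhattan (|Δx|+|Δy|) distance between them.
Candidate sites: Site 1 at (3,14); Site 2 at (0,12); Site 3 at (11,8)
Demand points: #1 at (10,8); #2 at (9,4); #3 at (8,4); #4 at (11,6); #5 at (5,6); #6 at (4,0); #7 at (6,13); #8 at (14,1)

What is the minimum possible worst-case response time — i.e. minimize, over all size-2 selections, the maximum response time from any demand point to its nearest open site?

15

Open {Site 1, Site 3}.
  Farthest demand point is #6 at response time 15 (to Site 1); all others are ≤ 15.
With {Site 2, Site 3} the worst case is 15.
With {Site 1, Site 2} the worst case is 24.
No size-2 selection achieves below 15.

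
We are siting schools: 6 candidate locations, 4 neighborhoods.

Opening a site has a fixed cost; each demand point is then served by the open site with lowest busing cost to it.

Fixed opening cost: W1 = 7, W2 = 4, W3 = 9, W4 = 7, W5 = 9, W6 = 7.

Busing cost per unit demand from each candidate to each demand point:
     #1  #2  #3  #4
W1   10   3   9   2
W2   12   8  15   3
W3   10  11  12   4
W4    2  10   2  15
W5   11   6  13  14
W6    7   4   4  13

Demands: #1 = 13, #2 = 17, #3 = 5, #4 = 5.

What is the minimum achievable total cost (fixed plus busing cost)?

Open {W1, W4}: assign each demand point to its cheapest open site.
  #1→W4 13×2=26, #2→W1 17×3=51, #3→W4 5×2=10, #4→W1 5×2=10
  busing cost 97, fixed 14 → total 111.
Compare {W1, W2, W4}: busing cost 97 + fixed 18 = 115.
Compare {W1, W4, W6}: busing cost 97 + fixed 21 = 118.
Compare {W1, W3, W4}: busing cost 97 + fixed 23 = 120.
All other subsets cost ≥ 115. Minimum total cost: 111.

111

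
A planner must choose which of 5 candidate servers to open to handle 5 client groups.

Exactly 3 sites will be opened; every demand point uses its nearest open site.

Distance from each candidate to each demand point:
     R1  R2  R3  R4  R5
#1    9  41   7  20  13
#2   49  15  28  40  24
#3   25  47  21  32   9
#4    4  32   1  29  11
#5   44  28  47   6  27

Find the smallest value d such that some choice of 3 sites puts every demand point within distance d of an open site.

15

Open {#1, #2, #5}.
  Farthest demand point is R2 at distance 15 (to #2); all others are ≤ 15.
With {#2, #4, #5} the worst case is 15.
With {#1, #2, #3} the worst case is 20.
No size-3 selection achieves below 15.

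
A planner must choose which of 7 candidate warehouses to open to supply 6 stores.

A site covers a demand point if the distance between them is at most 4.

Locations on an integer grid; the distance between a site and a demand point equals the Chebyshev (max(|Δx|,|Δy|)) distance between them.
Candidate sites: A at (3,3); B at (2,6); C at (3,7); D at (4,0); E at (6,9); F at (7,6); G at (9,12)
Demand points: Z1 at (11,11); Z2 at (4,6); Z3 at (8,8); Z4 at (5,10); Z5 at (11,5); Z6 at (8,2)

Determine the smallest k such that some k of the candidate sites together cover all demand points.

Coverage sets (demand points within 4 of each site):
  A: {Z2}
  B: {Z2, Z4}
  C: {Z2, Z4}
  D: {Z6}
  E: {Z2, Z3, Z4}
  F: {Z2, Z3, Z4, Z5, Z6}
  G: {Z1, Z3, Z4}
No single site covers all 6 demand points.
But {F, G} covers everything, so the minimum is 2.

2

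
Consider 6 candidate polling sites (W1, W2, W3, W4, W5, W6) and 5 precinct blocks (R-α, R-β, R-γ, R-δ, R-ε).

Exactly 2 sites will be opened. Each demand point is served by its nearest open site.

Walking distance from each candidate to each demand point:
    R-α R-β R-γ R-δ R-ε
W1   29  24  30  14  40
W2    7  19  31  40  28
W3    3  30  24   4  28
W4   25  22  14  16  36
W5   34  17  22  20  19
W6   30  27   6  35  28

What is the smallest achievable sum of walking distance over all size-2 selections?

Open {W3, W5}.
  R-α→W3 3, R-β→W5 17, R-γ→W5 22, R-δ→W3 4, R-ε→W5 19  ⇒ total 65.
Compare {W3, W6}: total 68.
Compare {W3, W4}: total 71.
No size-2 selection does better; minimum is 65.

65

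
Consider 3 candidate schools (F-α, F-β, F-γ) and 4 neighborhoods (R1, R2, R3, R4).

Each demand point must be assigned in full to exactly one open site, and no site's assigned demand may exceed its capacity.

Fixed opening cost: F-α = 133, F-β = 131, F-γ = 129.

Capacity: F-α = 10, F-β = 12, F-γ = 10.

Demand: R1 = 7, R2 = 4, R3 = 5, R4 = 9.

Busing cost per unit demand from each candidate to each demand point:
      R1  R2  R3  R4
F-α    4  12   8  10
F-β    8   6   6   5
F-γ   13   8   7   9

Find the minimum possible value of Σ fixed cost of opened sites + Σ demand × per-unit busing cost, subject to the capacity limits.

533

Open {F-α, F-β, F-γ}; cheapest assignment that respects the capacities:
  F-α (cap 10, load 7): R1 — cost 7×4 = 28
  F-β (cap 12, load 9): R4 — cost 9×5 = 45
  F-γ (cap 10, load 9): R2, R3 — cost 4×8 + 5×7 = 67
  Shipping 140, fixed 393 → total 533.
  Any other capacity-feasible assignment to {F-α, F-β, F-γ} ships for at least 140.
Total demand is 25 and no other set of sites has combined capacity ≥ 25, so {F-α, F-β, F-γ} is the only feasible choice of open sites. Minimum: 533.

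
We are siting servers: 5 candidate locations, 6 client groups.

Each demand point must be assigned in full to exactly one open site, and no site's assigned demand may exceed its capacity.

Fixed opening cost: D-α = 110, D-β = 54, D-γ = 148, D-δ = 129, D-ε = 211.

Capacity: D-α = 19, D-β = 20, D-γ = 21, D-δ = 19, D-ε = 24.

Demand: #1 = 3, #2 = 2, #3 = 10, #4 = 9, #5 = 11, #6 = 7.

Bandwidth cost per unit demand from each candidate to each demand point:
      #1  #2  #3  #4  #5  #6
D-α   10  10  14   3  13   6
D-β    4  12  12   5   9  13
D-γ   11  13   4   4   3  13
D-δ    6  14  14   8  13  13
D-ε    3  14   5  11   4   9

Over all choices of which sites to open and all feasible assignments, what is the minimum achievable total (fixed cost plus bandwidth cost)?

Open {D-α, D-β, D-γ}; cheapest assignment that respects the capacities:
  D-α (cap 19, load 18): #2, #4, #6 — cost 2×10 + 9×3 + 7×6 = 89
  D-β (cap 20, load 3): #1 — cost 3×4 = 12
  D-γ (cap 21, load 21): #3, #5 — cost 10×4 + 11×3 = 73
  Shipping 174, fixed 312 → total 486.
  Any other capacity-feasible assignment to {D-α, D-β, D-γ} ships for at least 174.
Compare {D-α, D-ε}: its best feasible assignment gives total 513.
Compare {D-β, D-ε}: its best feasible assignment gives total 528.
Every other set of open sites that can feasibly serve all demand totals ≥ 513 even under its best assignment. Minimum: 486.

486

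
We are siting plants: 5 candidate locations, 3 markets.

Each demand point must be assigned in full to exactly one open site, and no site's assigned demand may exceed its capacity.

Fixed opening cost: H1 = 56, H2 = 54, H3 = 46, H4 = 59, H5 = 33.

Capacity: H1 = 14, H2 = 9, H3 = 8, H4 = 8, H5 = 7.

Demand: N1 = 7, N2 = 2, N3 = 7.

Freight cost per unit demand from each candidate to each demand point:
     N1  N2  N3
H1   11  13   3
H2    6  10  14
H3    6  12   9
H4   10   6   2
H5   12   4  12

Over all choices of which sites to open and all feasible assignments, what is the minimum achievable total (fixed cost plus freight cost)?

Open {H2, H4}; cheapest assignment that respects the capacities:
  H2 (cap 9, load 9): N1, N2 — cost 7×6 + 2×10 = 62
  H4 (cap 8, load 7): N3 — cost 7×2 = 14
  Shipping 76, fixed 113 → total 189.
  Any other capacity-feasible assignment to {H2, H4} ships for at least 76.
Compare {H1, H3}: its best feasible assignment gives total 191.
Compare {H1, H2}: its best feasible assignment gives total 193.
Every other set of open sites that can feasibly serve all demand totals ≥ 191 even under its best assignment. Minimum: 189.

189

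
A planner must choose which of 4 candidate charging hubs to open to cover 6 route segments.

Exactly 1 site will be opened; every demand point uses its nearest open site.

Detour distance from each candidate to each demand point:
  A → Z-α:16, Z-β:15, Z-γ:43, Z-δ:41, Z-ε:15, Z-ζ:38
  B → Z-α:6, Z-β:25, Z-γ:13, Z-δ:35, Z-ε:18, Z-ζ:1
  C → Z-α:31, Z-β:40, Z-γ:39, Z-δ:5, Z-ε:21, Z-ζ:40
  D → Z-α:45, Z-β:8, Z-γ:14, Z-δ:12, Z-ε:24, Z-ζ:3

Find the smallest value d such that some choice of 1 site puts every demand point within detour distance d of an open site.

35

Open {B}.
  Farthest demand point is Z-δ at detour distance 35 (to B); all others are ≤ 35.
With {C} the worst case is 40.
With {A} the worst case is 43.
No size-1 selection achieves below 35.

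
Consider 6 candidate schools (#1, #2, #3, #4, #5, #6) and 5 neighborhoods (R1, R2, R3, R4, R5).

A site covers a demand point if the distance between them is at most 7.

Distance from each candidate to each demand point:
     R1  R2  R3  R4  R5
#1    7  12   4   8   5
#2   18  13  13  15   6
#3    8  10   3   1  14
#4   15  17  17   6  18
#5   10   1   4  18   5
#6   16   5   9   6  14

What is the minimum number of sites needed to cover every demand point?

2

Coverage sets (demand points within 7 of each site):
  #1: {R1, R3, R5}
  #2: {R5}
  #3: {R3, R4}
  #4: {R4}
  #5: {R2, R3, R5}
  #6: {R2, R4}
No single site covers all 5 demand points.
But {#1, #6} covers everything, so the minimum is 2.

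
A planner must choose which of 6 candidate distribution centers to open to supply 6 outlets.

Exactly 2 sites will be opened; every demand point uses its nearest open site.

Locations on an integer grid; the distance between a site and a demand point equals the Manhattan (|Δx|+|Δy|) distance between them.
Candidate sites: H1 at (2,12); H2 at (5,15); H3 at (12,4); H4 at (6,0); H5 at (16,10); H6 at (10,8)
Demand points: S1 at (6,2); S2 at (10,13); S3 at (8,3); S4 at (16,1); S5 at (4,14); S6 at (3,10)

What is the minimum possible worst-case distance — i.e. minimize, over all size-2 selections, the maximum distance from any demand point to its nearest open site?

8

Open {H2, H3}.
  Farthest demand point is S1 at distance 8 (to H3); all others are ≤ 8.
With {H1, H3} the worst case is 9.
With {H1, H4} the worst case is 11.
No size-2 selection achieves below 8.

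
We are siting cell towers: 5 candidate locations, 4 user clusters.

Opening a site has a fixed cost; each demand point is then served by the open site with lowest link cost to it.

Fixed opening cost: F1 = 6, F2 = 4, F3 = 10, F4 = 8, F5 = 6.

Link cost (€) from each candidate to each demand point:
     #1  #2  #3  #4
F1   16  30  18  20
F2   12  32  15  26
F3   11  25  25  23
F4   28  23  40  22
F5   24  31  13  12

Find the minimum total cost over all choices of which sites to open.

Open {F3, F5}: assign each demand point to its cheapest open site.
  #1→F3 11, #2→F3 25, #3→F5 13, #4→F5 12
  link cost 61, fixed 16 → total 77.
Compare {F2, F5}: link cost 68 + fixed 10 = 78.
Compare {F2, F4, F5}: link cost 60 + fixed 18 = 78.
Compare {F2, F3, F5}: link cost 61 + fixed 20 = 81.
All other subsets cost ≥ 78. Minimum total cost: 77.

77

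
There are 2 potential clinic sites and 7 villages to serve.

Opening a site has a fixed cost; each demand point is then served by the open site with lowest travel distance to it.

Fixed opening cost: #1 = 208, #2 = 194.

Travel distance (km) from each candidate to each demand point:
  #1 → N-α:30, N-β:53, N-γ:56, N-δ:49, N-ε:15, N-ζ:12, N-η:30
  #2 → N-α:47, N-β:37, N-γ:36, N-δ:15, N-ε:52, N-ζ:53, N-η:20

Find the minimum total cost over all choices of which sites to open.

453

Open {#1}: assign each demand point to its cheapest open site.
  N-α→#1 30, N-β→#1 53, N-γ→#1 56, N-δ→#1 49, N-ε→#1 15, N-ζ→#1 12, N-η→#1 30
  travel distance 245, fixed 208 → total 453.
Compare {#2}: travel distance 260 + fixed 194 = 454.
Compare {#1, #2}: travel distance 165 + fixed 402 = 567.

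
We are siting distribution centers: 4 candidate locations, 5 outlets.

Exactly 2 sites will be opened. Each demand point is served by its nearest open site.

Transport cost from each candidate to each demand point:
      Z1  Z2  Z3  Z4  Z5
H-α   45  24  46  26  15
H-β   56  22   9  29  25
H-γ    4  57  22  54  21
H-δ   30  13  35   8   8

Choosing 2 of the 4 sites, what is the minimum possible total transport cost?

Open {H-γ, H-δ}.
  Z1→H-γ 4, Z2→H-δ 13, Z3→H-γ 22, Z4→H-δ 8, Z5→H-δ 8  ⇒ total 55.
Compare {H-β, H-δ}: total 68.
Compare {H-β, H-γ}: total 85.
No size-2 selection does better; minimum is 55.

55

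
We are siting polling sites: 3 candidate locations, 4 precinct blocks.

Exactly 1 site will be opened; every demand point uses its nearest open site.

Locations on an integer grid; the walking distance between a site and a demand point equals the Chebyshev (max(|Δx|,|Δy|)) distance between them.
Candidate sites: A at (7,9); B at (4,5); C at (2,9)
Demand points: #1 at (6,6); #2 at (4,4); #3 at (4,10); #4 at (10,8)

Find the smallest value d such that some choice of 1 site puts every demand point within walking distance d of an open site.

Open {A}.
  Farthest demand point is #2 at walking distance 5 (to A); all others are ≤ 5.
With {B} the worst case is 6.
With {C} the worst case is 8.
No size-1 selection achieves below 5.

5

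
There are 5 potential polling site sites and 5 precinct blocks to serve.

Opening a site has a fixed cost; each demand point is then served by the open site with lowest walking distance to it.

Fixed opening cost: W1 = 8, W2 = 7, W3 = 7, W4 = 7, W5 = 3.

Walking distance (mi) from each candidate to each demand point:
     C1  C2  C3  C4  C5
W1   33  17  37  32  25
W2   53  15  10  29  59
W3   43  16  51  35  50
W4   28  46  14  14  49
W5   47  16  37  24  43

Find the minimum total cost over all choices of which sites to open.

113

Open {W1, W4}: assign each demand point to its cheapest open site.
  C1→W4 28, C2→W1 17, C3→W4 14, C4→W4 14, C5→W1 25
  walking distance 98, fixed 15 → total 113.
Compare {W1, W2, W4}: walking distance 92 + fixed 22 = 114.
Compare {W1, W4, W5}: walking distance 97 + fixed 18 = 115.
Compare {W1, W2, W4, W5}: walking distance 92 + fixed 25 = 117.
All other subsets cost ≥ 114. Minimum total cost: 113.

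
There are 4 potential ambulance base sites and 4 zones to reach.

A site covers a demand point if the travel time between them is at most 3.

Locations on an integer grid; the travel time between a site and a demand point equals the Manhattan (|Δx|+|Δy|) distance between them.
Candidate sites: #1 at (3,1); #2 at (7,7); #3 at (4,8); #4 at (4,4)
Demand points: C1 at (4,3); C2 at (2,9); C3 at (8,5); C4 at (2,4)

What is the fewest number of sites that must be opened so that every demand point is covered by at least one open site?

3

Coverage sets (demand points within 3 of each site):
  #1: {C1}
  #2: {C3}
  #3: {C2}
  #4: {C1, C4}
No 2 sites suffice: every size-2 union leaves at least one demand point uncovered.
But {#2, #3, #4} covers everything, so the minimum is 3.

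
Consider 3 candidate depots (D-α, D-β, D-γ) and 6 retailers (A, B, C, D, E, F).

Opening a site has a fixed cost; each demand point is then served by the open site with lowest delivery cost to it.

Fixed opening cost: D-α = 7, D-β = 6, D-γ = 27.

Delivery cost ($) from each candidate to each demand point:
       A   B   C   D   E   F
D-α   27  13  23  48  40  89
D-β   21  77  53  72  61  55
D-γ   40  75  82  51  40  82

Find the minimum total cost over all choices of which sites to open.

213

Open {D-α, D-β}: assign each demand point to its cheapest open site.
  A→D-β 21, B→D-α 13, C→D-α 23, D→D-α 48, E→D-α 40, F→D-β 55
  delivery cost 200, fixed 13 → total 213.
Compare {D-α, D-β, D-γ}: delivery cost 200 + fixed 40 = 240.
Compare {D-α}: delivery cost 240 + fixed 7 = 247.
Compare {D-α, D-γ}: delivery cost 233 + fixed 34 = 267.
All other subsets cost ≥ 240. Minimum total cost: 213.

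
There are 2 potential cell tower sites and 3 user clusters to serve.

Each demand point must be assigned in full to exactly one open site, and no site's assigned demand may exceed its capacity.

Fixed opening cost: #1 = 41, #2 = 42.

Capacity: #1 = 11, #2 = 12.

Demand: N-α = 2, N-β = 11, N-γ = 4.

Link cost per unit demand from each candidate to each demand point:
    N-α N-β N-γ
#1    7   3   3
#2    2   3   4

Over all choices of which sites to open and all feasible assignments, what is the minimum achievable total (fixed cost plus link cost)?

136

Open {#1, #2}; cheapest assignment that respects the capacities:
  #1 (cap 11, load 11): N-β — cost 11×3 = 33
  #2 (cap 12, load 6): N-α, N-γ — cost 2×2 + 4×4 = 20
  Shipping 53, fixed 83 → total 136.
  Any other capacity-feasible assignment to {#1, #2} ships for at least 53.
Total demand is 17 and no other set of sites has combined capacity ≥ 17, so {#1, #2} is the only feasible choice of open sites. Minimum: 136.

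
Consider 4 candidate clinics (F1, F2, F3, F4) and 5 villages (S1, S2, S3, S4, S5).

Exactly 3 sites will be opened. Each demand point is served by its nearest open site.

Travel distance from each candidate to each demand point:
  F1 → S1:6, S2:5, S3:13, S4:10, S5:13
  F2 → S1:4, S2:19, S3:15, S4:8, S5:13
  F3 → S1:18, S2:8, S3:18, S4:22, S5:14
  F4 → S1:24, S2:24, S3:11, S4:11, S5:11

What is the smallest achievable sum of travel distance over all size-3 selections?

39

Open {F1, F2, F4}.
  S1→F2 4, S2→F1 5, S3→F4 11, S4→F2 8, S5→F4 11  ⇒ total 39.
Compare {F2, F3, F4}: total 42.
Compare {F1, F2, F3}: total 43.
No size-3 selection does better; minimum is 39.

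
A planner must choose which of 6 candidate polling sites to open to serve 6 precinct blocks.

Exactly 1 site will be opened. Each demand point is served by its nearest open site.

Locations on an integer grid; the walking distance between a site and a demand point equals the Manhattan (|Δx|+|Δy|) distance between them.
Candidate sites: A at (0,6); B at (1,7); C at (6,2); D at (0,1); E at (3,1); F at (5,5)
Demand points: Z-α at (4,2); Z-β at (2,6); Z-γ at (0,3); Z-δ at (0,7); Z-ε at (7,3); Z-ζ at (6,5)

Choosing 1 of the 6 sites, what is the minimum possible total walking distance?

Open {F}.
  Z-α→F 4, Z-β→F 4, Z-γ→F 7, Z-δ→F 7, Z-ε→F 4, Z-ζ→F 1  ⇒ total 27.
Compare {A}: total 31.
Compare {B}: total 33.
No size-1 selection does better; minimum is 27.

27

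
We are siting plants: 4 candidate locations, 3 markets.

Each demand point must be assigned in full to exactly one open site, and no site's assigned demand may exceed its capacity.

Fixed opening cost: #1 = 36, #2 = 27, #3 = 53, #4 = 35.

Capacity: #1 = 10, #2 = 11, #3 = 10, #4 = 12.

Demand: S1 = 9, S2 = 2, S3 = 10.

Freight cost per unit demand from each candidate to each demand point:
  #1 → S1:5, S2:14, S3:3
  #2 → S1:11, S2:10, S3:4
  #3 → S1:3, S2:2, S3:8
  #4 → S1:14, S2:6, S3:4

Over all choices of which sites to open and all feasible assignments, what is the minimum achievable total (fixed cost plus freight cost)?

Open {#3, #4}; cheapest assignment that respects the capacities:
  #3 (cap 10, load 9): S1 — cost 9×3 = 27
  #4 (cap 12, load 12): S2, S3 — cost 2×6 + 10×4 = 52
  Shipping 79, fixed 88 → total 167.
  Any other capacity-feasible assignment to {#3, #4} ships for at least 79.
Compare {#1, #4}: its best feasible assignment gives total 168.
Compare {#1, #2, #3}: its best feasible assignment gives total 193.
Every other set of open sites that can feasibly serve all demand totals ≥ 168 even under its best assignment. Minimum: 167.

167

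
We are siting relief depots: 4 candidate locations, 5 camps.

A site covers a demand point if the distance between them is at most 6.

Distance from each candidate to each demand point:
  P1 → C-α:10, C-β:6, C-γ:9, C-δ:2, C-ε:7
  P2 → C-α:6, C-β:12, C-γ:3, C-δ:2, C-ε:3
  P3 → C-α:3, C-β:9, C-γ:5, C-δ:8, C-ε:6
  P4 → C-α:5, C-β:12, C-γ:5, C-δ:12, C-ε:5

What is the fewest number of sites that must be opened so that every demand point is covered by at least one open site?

2

Coverage sets (demand points within 6 of each site):
  P1: {C-β, C-δ}
  P2: {C-α, C-γ, C-δ, C-ε}
  P3: {C-α, C-γ, C-ε}
  P4: {C-α, C-γ, C-ε}
No single site covers all 5 demand points.
But {P1, P2} covers everything, so the minimum is 2.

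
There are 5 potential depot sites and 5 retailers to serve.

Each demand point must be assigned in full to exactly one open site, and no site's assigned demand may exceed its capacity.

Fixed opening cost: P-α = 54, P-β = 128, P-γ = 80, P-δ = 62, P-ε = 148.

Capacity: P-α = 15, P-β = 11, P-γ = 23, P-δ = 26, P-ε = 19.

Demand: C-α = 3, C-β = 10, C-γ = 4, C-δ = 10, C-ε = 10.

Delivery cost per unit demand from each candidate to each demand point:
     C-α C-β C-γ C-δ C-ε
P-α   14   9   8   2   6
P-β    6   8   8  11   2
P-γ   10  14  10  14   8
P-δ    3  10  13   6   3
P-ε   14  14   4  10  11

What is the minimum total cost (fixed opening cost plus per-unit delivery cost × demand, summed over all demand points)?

307

Open {P-α, P-δ}; cheapest assignment that respects the capacities:
  P-α (cap 15, load 14): C-γ, C-δ — cost 4×8 + 10×2 = 52
  P-δ (cap 26, load 23): C-α, C-β, C-ε — cost 3×3 + 10×10 + 10×3 = 139
  Shipping 191, fixed 116 → total 307.
  Any other capacity-feasible assignment to {P-α, P-δ} ships for at least 191.
Compare {P-α, P-γ, P-δ}: its best feasible assignment gives total 387.
Compare {P-α, P-β, P-δ}: its best feasible assignment gives total 415.
Every other set of open sites that can feasibly serve all demand totals ≥ 387 even under its best assignment. Minimum: 307.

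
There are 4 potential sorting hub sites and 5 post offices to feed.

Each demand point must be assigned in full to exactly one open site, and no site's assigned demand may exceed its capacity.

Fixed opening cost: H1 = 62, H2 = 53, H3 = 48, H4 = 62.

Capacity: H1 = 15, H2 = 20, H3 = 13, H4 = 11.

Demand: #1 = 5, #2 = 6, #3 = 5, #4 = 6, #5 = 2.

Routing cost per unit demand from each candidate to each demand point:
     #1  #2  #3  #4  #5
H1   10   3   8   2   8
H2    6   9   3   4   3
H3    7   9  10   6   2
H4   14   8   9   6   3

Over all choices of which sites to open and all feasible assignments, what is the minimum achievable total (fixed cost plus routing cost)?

196

Open {H1, H2}; cheapest assignment that respects the capacities:
  H1 (cap 15, load 12): #2, #4 — cost 6×3 + 6×2 = 30
  H2 (cap 20, load 12): #1, #3, #5 — cost 5×6 + 5×3 + 2×3 = 51
  Shipping 81, fixed 115 → total 196.
  Any other capacity-feasible assignment to {H1, H2} ships for at least 81.
Compare {H2, H3}: its best feasible assignment gives total 228.
Compare {H1, H3}: its best feasible assignment gives total 229.
Every other set of open sites that can feasibly serve all demand totals ≥ 228 even under its best assignment. Minimum: 196.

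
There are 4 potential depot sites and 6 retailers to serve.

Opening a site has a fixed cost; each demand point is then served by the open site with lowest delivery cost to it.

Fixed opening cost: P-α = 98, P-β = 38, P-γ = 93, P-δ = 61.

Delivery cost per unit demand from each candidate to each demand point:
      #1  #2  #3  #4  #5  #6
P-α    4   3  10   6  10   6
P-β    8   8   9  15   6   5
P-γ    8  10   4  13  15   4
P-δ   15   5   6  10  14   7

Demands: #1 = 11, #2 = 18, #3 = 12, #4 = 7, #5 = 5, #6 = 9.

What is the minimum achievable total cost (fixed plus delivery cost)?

459

Open {P-α, P-β}: assign each demand point to its cheapest open site.
  #1→P-α 11×4=44, #2→P-α 18×3=54, #3→P-β 12×9=108, #4→P-α 7×6=42, #5→P-β 5×6=30, #6→P-β 9×5=45
  delivery cost 323, fixed 136 → total 459.
Compare {P-α}: delivery cost 364 + fixed 98 = 462.
Compare {P-α, P-γ}: delivery cost 274 + fixed 191 = 465.
Compare {P-α, P-δ}: delivery cost 316 + fixed 159 = 475.
All other subsets cost ≥ 462. Minimum total cost: 459.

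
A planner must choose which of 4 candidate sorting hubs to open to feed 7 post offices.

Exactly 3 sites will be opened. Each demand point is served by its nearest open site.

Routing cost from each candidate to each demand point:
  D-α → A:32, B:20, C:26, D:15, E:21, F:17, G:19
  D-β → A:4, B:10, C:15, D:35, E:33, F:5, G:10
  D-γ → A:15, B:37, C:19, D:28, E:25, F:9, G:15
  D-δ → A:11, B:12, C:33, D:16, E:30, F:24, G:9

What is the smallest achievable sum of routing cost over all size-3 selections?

79

Open {D-α, D-β, D-δ}.
  A→D-β 4, B→D-β 10, C→D-β 15, D→D-α 15, E→D-α 21, F→D-β 5, G→D-δ 9  ⇒ total 79.
Compare {D-α, D-β, D-γ}: total 80.
Compare {D-β, D-γ, D-δ}: total 84.
No size-3 selection does better; minimum is 79.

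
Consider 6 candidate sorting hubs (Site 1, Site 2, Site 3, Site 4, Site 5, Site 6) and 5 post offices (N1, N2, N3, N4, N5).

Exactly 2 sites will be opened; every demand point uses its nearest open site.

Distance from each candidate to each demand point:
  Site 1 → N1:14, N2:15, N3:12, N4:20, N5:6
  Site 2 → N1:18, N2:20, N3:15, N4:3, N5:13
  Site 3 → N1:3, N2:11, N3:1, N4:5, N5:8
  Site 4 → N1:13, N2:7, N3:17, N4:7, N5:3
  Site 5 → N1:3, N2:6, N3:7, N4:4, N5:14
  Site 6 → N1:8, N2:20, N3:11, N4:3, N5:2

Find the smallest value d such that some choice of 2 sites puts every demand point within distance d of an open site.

7

Open {Site 1, Site 5}.
  Farthest demand point is N3 at distance 7 (to Site 5); all others are ≤ 7.
With {Site 3, Site 4} the worst case is 7.
With {Site 4, Site 5} the worst case is 7.
No size-2 selection achieves below 7.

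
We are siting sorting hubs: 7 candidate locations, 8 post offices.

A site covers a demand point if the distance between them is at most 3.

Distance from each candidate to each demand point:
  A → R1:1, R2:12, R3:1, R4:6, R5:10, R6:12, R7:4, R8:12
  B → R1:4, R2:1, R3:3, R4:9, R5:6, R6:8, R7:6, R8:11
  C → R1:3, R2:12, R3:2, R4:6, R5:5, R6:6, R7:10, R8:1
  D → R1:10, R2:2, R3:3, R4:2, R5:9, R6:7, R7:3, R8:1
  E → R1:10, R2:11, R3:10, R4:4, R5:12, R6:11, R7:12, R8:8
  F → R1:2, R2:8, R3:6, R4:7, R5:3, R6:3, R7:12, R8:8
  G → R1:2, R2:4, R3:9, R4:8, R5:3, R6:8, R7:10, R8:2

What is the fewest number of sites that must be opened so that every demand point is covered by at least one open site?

Coverage sets (demand points within 3 of each site):
  A: {R1, R3}
  B: {R2, R3}
  C: {R1, R3, R8}
  D: {R2, R3, R4, R7, R8}
  E: {}
  F: {R1, R5, R6}
  G: {R1, R5, R8}
No single site covers all 8 demand points.
But {D, F} covers everything, so the minimum is 2.

2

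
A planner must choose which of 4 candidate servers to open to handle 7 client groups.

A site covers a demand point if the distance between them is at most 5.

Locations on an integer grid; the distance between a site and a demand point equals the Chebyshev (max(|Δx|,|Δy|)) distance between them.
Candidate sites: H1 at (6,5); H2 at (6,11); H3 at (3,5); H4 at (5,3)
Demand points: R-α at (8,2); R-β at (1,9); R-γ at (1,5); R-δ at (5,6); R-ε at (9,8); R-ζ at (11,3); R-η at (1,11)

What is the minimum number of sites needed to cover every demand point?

Coverage sets (demand points within 5 of each site):
  H1: {R-α, R-β, R-γ, R-δ, R-ε, R-ζ}
  H2: {R-β, R-δ, R-ε, R-η}
  H3: {R-α, R-β, R-γ, R-δ}
  H4: {R-α, R-γ, R-δ, R-ε}
No single site covers all 7 demand points.
But {H1, H2} covers everything, so the minimum is 2.

2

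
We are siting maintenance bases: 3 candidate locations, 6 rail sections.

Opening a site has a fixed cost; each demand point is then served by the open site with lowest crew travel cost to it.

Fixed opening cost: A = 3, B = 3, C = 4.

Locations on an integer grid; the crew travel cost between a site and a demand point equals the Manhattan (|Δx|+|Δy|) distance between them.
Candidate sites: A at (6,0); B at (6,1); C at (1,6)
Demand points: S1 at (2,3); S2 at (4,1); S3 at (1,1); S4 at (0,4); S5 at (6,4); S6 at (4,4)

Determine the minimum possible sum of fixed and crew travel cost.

29

Open {B, C}: assign each demand point to its cheapest open site.
  S1→C 4, S2→B 2, S3→B 5, S4→C 3, S5→B 3, S6→B 5
  crew travel cost 22, fixed 7 → total 29.
Compare {A, C}: crew travel cost 24 + fixed 7 = 31.
Compare {A, B, C}: crew travel cost 22 + fixed 10 = 32.
Compare {B}: crew travel cost 30 + fixed 3 = 33.
All other subsets cost ≥ 31. Minimum total cost: 29.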